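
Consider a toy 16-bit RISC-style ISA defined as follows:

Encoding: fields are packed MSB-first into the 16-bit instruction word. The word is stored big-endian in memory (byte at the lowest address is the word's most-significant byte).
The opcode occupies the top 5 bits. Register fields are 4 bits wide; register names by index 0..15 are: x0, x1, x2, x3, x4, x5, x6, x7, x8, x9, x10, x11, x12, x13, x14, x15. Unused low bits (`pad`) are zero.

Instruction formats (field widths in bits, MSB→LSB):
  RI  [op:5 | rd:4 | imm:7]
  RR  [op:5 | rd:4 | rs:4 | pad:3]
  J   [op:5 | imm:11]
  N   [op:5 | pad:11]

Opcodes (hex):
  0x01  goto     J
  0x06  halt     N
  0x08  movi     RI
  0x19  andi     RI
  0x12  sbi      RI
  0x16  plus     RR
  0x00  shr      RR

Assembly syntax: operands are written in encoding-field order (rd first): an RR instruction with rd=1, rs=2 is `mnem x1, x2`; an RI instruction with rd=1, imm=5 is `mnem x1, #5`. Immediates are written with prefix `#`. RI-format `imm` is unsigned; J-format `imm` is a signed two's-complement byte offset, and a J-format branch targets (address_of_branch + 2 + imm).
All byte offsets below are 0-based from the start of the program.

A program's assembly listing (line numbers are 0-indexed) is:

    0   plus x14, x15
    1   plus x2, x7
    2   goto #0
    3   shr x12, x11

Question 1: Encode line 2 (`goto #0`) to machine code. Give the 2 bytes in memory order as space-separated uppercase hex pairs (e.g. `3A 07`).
08 00

L2: goto op=0x1:5|imm=0:11 ⇒ 0x0800 ⇒ big 08 00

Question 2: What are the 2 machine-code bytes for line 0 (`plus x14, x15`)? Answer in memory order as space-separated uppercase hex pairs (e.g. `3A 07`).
L0: plus op=0x16:5|rd=14:4|rs=15:4|pad=0:3 ⇒ 0xb778 ⇒ big b7 78

B7 78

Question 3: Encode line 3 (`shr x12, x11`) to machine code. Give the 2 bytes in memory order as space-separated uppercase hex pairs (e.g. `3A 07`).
06 58

line 3 (shr): pack op=0x0:5|rd=12:4|rs=11:4|pad=0:3 = 0x0658; big→ 06 58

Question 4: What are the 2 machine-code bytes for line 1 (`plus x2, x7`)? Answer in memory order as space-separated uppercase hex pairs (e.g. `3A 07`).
B1 38

line 1 (plus): pack op=0x16:5|rd=2:4|rs=7:4|pad=0:3 = 0xb138; big→ b1 38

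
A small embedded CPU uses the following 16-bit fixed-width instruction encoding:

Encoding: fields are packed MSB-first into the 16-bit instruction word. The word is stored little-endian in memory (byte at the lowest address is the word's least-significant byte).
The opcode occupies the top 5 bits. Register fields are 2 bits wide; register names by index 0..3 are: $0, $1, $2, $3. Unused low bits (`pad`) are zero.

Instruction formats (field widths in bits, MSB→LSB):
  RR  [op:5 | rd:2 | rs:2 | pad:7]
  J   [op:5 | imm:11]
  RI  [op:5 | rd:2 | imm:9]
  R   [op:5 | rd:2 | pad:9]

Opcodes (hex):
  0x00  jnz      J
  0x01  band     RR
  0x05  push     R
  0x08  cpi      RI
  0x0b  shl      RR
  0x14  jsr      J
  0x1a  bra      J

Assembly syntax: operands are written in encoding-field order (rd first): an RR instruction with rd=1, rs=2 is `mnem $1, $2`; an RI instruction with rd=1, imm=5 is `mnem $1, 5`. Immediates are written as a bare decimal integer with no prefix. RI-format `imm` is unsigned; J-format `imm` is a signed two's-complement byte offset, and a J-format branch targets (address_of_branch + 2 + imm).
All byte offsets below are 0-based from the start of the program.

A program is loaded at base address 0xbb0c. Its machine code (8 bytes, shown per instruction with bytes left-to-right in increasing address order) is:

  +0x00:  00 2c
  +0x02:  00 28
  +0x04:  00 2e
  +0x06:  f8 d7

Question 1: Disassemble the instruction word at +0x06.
bra -8

[06] f8 d7 → 0xd7f8
  top 5b → 0x1a → bra [J]
  imm: (w>>0)&0x7ff=0x7f8 (s11→-8) → -8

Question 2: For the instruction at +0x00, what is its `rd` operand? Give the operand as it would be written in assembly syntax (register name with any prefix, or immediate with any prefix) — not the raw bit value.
@+00  little-endian(00 2c) = 0x2c00
  top 5b → 0x5 → push [R]
  rd@[10:9]=0x2 ⇒ $2

$2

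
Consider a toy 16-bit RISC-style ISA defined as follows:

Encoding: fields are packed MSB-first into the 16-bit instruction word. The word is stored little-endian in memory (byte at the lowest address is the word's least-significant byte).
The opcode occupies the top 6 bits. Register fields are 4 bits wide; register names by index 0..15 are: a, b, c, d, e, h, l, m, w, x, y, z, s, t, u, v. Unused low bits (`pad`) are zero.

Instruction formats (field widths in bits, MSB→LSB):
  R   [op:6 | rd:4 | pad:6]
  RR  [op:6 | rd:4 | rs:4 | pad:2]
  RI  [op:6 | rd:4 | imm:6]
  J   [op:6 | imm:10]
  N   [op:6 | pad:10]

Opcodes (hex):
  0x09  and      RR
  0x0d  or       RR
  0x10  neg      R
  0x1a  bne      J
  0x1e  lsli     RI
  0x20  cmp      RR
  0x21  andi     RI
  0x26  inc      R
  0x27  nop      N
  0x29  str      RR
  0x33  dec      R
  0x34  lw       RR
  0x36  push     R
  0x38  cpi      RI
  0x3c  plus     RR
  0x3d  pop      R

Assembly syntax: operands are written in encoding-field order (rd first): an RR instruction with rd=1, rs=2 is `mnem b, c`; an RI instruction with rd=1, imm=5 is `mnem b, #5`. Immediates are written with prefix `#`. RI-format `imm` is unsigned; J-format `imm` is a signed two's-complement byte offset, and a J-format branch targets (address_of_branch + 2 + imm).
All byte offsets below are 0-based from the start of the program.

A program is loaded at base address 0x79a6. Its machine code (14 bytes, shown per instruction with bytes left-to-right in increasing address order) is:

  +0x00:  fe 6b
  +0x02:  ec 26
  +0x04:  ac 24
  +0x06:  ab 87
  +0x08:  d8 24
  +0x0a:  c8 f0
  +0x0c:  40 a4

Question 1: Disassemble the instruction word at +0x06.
@+06  little-endian(ab 87) = 0x87ab
  top 6b → 0x21 → andi [RI]
  rd@[9:6]=0xe ⇒ u
  imm@[5:0]=0x2b ⇒ #43

andi u, #43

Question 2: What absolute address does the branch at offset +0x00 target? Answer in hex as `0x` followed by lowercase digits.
0x79a6

[00] fe 6b → 0x6bfe
  top 6b → 0x1a → bne [J]
  imm@[9:0]=0x3fe (s10→-2) ⇒ #-2
  target = base 0x79a6 + off 0x00 + 2 + imm -2 = 0x79a6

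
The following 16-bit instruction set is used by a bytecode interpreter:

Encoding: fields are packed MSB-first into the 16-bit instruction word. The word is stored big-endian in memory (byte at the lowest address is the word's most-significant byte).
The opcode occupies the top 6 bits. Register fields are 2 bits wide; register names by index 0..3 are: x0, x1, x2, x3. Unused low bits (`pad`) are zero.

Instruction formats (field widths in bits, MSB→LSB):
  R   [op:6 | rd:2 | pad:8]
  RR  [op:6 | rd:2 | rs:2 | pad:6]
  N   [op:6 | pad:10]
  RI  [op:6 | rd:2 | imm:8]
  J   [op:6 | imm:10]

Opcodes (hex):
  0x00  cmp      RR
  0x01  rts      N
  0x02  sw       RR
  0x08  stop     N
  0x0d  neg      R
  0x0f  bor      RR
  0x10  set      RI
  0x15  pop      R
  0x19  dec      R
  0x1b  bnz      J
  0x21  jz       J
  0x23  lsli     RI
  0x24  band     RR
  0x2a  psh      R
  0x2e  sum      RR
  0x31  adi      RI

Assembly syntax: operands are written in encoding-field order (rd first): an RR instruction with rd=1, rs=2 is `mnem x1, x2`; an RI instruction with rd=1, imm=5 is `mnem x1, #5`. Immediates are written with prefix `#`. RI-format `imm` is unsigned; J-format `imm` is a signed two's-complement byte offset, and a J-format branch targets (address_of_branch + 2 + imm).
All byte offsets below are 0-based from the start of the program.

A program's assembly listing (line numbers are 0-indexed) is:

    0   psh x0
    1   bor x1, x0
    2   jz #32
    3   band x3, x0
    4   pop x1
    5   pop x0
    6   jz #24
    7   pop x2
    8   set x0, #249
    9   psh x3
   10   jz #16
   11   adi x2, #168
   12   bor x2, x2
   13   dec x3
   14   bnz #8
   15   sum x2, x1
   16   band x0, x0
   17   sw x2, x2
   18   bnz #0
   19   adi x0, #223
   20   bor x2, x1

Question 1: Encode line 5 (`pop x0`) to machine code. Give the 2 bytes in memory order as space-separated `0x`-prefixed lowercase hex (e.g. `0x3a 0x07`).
line 5 (pop): pack op=0x15:6|rd=0:2|pad=0:8 = 0x5400; big→ 54 00

0x54 0x00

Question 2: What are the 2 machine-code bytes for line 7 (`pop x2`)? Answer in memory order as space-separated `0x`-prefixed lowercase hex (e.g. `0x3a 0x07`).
0x56 0x00

L7: pop op=0x15:6|rd=2:2|pad=0:8 ⇒ 0x5600 ⇒ big 56 00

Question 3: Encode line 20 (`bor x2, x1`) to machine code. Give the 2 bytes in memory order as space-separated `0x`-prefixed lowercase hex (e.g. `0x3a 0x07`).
20. bor fields op=0xf:6|rd=2:2|rs=1:2|pad=0:6 → word 3e40h → 3e 40

0x3e 0x40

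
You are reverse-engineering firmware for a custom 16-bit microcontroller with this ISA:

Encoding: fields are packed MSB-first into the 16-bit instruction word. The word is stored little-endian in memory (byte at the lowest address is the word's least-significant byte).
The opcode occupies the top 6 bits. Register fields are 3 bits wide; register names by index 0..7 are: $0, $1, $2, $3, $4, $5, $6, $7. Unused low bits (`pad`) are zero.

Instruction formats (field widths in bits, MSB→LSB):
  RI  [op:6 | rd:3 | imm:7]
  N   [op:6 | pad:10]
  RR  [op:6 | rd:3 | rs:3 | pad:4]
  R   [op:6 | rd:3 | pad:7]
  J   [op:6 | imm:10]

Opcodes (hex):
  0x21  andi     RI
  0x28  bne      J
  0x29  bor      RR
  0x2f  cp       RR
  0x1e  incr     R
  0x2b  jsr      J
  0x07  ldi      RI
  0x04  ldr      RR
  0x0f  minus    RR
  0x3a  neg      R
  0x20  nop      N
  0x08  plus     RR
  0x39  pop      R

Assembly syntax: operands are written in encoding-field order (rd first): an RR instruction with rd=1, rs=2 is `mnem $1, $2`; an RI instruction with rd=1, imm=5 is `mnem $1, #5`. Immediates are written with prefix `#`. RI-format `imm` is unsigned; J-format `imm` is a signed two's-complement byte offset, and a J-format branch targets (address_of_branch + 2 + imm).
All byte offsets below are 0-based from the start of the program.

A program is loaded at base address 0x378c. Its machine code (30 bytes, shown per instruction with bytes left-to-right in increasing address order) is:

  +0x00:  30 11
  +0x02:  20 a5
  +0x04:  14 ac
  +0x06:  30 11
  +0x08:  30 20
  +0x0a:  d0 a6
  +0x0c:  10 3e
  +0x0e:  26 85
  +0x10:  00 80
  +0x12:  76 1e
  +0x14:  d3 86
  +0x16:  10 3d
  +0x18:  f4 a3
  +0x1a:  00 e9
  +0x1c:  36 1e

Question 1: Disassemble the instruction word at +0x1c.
+0x1c: 36 1e ⇒ word 0x1e36 (little)
  op=0x1e36>>10=0x7 ⇒ ldi (RI)
  [9:7] rd=4 = $4
  [6:0] imm=54 = #54

ldi $4, #54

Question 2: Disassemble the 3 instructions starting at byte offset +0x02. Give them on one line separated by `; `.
bor $2, $2; jsr #20; ldr $2, $3

+0x02: 20 a5 ⇒ word 0xa520 (little)
  op=0xa520>>10=0x29 ⇒ bor (RR)
  rd: (w>>7)&0x7=0x2 → $2
  rs: (w>>4)&0x7=0x2 → $2
+0x04: 14 ac ⇒ word 0xac14 (little)
  op=0xac14>>10=0x2b ⇒ jsr (J)
  imm: (w>>0)&0x3ff=0x14 → #20
+0x06: 30 11 ⇒ word 0x1130 (little)
  op=0x1130>>10=0x4 ⇒ ldr (RR)
  rd: (w>>7)&0x7=0x2 → $2
  rs: (w>>4)&0x7=0x3 → $3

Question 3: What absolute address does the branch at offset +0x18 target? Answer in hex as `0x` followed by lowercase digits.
@+18  little-endian(f4 a3) = 0xa3f4
  opcode bits[15:10]=0x28: bne/J
  imm@[9:0]=0x3f4 (s10→-12) ⇒ #-12
  target = base 0x378c + off 0x18 + 2 + imm -12 = 0x379a

0x379a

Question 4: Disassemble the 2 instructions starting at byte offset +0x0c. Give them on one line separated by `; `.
off 0x0c: read 10 3e as little → 0x3e10
  top 6b → 0xf → minus [RR]
  rd: (w>>7)&0x7=0x4 → $4
  rs: (w>>4)&0x7=0x1 → $1
off 0x0e: read 26 85 as little → 0x8526
  top 6b → 0x21 → andi [RI]
  rd: (w>>7)&0x7=0x2 → $2
  imm: (w>>0)&0x7f=0x26 → #38

minus $4, $1; andi $2, #38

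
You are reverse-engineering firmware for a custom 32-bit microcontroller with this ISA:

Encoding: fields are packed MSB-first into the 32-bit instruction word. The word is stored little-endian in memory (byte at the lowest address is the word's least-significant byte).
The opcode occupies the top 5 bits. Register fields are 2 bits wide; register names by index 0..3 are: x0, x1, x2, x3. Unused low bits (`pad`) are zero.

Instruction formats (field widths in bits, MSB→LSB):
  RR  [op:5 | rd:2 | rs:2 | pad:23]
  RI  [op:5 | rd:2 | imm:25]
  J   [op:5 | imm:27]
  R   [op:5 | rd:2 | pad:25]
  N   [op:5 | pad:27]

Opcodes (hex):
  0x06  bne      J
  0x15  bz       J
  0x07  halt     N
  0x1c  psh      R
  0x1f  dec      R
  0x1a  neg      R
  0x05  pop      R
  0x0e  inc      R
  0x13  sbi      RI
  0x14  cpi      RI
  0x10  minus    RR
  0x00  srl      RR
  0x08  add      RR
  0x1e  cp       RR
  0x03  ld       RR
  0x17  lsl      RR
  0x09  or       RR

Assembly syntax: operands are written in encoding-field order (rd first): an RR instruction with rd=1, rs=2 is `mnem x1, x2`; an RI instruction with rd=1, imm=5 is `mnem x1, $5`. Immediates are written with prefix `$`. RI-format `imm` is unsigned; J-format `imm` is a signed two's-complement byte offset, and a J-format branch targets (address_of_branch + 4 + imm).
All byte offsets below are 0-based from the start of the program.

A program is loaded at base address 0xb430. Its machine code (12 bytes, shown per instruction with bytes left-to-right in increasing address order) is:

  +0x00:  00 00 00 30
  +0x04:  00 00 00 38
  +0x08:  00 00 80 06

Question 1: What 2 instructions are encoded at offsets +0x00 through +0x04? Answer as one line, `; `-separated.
bne $0; halt

off 0x00: read 00 00 00 30 as little → 0x30000000
  opcode bits[31:27]=0x6: bne/J
  imm: (w>>0)&0x7ffffff=0x0 → $0
off 0x04: read 00 00 00 38 as little → 0x38000000
  opcode bits[31:27]=0x7: halt/N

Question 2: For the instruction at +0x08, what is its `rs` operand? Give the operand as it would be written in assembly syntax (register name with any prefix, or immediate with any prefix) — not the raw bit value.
@+08  little-endian(00 00 80 06) = 0x06800000
  opcode bits[31:27]=0x0: srl/RR
  rd@[26:25]=0x3 ⇒ x3
  rs@[24:23]=0x1 ⇒ x1

x1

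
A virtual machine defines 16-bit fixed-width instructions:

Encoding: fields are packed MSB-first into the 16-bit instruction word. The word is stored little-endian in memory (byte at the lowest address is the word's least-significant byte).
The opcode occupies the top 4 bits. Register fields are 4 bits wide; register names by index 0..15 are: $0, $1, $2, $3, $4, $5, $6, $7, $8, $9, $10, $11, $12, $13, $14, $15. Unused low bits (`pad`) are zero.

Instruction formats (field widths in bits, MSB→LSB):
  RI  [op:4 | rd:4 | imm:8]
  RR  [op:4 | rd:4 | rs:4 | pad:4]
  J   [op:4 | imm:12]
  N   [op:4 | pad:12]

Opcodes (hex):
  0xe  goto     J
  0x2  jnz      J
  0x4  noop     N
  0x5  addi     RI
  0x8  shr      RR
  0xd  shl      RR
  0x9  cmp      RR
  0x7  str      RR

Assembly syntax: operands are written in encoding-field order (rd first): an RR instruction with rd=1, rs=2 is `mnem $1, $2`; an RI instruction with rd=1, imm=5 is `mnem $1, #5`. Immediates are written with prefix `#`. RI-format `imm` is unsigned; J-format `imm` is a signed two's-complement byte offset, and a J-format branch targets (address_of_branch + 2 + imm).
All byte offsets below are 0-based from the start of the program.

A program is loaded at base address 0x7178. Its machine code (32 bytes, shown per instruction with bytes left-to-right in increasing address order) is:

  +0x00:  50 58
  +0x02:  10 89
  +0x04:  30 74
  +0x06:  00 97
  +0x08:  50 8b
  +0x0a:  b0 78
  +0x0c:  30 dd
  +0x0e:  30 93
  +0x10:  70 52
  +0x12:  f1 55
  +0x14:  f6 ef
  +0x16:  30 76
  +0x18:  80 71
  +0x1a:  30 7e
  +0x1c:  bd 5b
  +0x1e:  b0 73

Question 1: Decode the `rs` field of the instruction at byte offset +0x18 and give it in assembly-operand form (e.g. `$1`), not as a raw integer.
$8

[18] 80 71 → 0x7180
  top 4b → 0x7 → str [RR]
  rd@[11:8]=0x1 ⇒ $1
  rs@[7:4]=0x8 ⇒ $8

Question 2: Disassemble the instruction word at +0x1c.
[1c] bd 5b → 0x5bbd
  opcode bits[15:12]=0x5: addi/RI
  [11:8] rd=11 = $11
  [7:0] imm=189 = #189

addi $11, #189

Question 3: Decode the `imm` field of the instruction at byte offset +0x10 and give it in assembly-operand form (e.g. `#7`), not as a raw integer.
#112

off 0x10: read 70 52 as little → 0x5270
  op=0x5270>>12=0x5 ⇒ addi (RI)
  rd: (w>>8)&0xf=0x2 → $2
  imm: (w>>0)&0xff=0x70 → #112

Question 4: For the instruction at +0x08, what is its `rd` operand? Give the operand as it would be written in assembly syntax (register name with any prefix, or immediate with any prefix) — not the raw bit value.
[08] 50 8b → 0x8b50
  opcode bits[15:12]=0x8: shr/RR
  [11:8] rd=11 = $11
  [7:4] rs=5 = $5

$11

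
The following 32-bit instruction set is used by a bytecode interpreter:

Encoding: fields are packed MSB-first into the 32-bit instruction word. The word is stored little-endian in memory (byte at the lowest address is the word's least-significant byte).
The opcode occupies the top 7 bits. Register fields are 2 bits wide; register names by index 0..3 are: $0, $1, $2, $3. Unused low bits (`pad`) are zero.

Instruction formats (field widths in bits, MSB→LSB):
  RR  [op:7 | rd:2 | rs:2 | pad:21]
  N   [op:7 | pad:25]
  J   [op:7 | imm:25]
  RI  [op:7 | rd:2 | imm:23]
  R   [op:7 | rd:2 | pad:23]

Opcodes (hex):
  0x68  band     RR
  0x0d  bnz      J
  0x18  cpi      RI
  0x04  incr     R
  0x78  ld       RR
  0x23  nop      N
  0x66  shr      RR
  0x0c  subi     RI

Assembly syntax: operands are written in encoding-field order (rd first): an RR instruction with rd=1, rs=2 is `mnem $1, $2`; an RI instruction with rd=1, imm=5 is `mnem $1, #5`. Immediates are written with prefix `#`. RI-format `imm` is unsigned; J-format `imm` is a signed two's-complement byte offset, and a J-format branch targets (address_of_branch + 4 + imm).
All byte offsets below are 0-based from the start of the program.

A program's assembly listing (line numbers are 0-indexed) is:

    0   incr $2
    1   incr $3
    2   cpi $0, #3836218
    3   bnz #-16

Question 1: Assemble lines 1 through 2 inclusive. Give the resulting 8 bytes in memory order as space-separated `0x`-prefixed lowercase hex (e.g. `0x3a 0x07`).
0x00 0x00 0x80 0x09 0x3a 0x89 0x3a 0x30

L1: incr op=0x4:7|rd=3:2|pad=0:23 ⇒ 0x09800000 ⇒ little 00 00 80 09
L2: cpi op=0x18:7|rd=0:2|imm=3836218:23 ⇒ 0x303a893a ⇒ little 3a 89 3a 30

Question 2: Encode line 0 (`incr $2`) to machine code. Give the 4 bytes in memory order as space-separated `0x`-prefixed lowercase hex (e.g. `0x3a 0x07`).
0x00 0x00 0x00 0x09

L0: incr op=0x4:7|rd=2:2|pad=0:23 ⇒ 0x09000000 ⇒ little 00 00 00 09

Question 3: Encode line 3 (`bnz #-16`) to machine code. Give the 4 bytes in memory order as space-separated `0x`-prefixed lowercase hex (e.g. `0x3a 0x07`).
line 3 (bnz): pack op=0xd:7|imm=-16:25 = 0x1bfffff0; little→ f0 ff ff 1b

0xf0 0xff 0xff 0x1b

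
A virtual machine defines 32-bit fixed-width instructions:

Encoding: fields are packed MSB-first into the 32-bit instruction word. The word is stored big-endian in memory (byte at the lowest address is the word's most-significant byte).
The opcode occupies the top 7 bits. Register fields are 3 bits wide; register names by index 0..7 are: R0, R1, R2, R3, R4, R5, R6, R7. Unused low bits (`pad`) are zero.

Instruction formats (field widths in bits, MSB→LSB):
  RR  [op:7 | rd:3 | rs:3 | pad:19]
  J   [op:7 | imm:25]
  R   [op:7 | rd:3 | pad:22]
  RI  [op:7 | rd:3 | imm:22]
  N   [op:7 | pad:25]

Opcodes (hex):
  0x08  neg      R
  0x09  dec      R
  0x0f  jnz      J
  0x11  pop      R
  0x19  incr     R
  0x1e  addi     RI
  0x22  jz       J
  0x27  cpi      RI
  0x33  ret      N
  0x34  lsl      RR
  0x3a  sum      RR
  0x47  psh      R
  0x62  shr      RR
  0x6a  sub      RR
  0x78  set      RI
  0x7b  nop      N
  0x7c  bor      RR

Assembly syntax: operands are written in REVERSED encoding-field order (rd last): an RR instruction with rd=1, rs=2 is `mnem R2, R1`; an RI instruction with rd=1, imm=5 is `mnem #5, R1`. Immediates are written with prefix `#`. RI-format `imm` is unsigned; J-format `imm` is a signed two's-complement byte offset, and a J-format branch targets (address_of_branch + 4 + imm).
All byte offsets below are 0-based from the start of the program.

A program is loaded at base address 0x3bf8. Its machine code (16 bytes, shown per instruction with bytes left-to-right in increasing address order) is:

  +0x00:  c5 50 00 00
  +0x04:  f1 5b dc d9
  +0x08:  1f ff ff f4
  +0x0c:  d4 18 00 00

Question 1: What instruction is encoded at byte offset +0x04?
@+04  big-endian(f1 5b dc d9) = 0xf15bdcd9
  opcode bits[31:25]=0x78: set/RI
  rd: (w>>22)&0x7=0x5 → R5
  imm: (w>>0)&0x3fffff=0x1bdcd9 → #1826009

set #1826009, R5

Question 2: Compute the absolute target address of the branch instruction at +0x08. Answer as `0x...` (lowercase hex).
0x3bf8

off 0x08: read 1f ff ff f4 as big → 0x1ffffff4
  top 7b → 0xf → jnz [J]
  [24:0] imm=33554420 (s25→-12) = #-12
  target = base 0x3bf8 + off 0x08 + 4 + imm -12 = 0x3bf8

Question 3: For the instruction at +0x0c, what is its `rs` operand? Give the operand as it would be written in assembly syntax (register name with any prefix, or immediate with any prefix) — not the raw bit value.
[0c] d4 18 00 00 → 0xd4180000
  top 7b → 0x6a → sub [RR]
  rd@[24:22]=0x0 ⇒ R0
  rs@[21:19]=0x3 ⇒ R3

R3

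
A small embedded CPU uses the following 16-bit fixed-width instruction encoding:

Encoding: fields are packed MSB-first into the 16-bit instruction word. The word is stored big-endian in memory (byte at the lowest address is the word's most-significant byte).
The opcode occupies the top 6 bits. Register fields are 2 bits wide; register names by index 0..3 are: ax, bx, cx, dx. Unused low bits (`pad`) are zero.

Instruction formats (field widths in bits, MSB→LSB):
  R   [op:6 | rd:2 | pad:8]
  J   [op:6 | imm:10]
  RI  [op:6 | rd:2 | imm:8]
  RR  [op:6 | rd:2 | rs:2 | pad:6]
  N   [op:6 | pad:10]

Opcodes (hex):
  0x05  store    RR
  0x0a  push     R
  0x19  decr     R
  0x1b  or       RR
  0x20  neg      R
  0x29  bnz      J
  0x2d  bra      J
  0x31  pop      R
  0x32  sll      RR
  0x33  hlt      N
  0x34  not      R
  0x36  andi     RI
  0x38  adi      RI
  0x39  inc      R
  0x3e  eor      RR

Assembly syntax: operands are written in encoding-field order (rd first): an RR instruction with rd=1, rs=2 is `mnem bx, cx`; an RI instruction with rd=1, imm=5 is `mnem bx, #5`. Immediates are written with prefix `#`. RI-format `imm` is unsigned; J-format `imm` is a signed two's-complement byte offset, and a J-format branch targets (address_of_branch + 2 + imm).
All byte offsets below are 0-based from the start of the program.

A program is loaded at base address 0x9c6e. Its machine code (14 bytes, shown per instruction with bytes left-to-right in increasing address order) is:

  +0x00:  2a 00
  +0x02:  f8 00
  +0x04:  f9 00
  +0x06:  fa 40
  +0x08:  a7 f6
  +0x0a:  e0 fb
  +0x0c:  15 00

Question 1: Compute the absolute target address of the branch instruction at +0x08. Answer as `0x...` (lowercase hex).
0x9c6e

+0x08: a7 f6 ⇒ word 0xa7f6 (big)
  op=0xa7f6>>10=0x29 ⇒ bnz (J)
  imm@[9:0]=0x3f6 (s10→-10) ⇒ #-10
  target = base 0x9c6e + off 0x08 + 2 + imm -10 = 0x9c6e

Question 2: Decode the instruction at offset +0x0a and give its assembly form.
adi ax, #251

off 0x0a: read e0 fb as big → 0xe0fb
  opcode bits[15:10]=0x38: adi/RI
  rd: (w>>8)&0x3=0x0 → ax
  imm: (w>>0)&0xff=0xfb → #251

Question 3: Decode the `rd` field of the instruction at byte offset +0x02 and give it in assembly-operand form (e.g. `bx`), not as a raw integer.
ax

off 0x02: read f8 00 as big → 0xf800
  opcode bits[15:10]=0x3e: eor/RR
  rd@[9:8]=0x0 ⇒ ax
  rs@[7:6]=0x0 ⇒ ax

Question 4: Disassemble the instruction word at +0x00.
push cx

@+00  big-endian(2a 00) = 0x2a00
  op=0x2a00>>10=0xa ⇒ push (R)
  rd@[9:8]=0x2 ⇒ cx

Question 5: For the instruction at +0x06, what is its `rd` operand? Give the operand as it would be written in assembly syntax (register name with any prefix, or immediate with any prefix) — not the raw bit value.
cx

off 0x06: read fa 40 as big → 0xfa40
  op=0xfa40>>10=0x3e ⇒ eor (RR)
  rd: (w>>8)&0x3=0x2 → cx
  rs: (w>>6)&0x3=0x1 → bx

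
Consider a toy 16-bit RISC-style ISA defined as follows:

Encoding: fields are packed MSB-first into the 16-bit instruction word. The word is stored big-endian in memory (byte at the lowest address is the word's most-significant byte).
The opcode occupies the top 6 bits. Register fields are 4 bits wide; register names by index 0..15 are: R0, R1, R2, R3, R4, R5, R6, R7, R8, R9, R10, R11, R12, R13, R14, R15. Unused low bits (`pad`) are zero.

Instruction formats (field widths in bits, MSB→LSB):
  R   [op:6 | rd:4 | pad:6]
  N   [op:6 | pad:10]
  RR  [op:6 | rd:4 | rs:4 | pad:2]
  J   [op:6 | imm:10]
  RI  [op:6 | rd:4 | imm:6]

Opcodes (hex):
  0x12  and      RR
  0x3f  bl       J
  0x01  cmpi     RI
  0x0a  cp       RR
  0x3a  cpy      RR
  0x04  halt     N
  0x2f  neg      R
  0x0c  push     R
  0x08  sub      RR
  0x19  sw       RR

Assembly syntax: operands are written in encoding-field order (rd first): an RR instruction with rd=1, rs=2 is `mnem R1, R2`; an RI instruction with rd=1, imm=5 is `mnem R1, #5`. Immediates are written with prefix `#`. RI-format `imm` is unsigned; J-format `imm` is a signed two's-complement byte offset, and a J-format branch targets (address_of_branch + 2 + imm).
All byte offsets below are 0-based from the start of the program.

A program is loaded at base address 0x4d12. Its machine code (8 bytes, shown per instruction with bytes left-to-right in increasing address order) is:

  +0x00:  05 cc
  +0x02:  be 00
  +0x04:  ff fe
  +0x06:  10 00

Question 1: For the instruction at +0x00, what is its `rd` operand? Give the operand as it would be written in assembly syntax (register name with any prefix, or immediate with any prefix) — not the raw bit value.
R7

off 0x00: read 05 cc as big → 0x05cc
  opcode bits[15:10]=0x1: cmpi/RI
  [9:6] rd=7 = R7
  [5:0] imm=12 = #12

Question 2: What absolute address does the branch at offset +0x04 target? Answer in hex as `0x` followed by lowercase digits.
[04] ff fe → 0xfffe
  top 6b → 0x3f → bl [J]
  imm: (w>>0)&0x3ff=0x3fe (s10→-2) → #-2
  target = base 0x4d12 + off 0x04 + 2 + imm -2 = 0x4d16

0x4d16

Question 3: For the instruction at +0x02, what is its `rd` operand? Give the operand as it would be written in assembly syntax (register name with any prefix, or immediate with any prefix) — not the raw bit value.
R8

off 0x02: read be 00 as big → 0xbe00
  op=0xbe00>>10=0x2f ⇒ neg (R)
  [9:6] rd=8 = R8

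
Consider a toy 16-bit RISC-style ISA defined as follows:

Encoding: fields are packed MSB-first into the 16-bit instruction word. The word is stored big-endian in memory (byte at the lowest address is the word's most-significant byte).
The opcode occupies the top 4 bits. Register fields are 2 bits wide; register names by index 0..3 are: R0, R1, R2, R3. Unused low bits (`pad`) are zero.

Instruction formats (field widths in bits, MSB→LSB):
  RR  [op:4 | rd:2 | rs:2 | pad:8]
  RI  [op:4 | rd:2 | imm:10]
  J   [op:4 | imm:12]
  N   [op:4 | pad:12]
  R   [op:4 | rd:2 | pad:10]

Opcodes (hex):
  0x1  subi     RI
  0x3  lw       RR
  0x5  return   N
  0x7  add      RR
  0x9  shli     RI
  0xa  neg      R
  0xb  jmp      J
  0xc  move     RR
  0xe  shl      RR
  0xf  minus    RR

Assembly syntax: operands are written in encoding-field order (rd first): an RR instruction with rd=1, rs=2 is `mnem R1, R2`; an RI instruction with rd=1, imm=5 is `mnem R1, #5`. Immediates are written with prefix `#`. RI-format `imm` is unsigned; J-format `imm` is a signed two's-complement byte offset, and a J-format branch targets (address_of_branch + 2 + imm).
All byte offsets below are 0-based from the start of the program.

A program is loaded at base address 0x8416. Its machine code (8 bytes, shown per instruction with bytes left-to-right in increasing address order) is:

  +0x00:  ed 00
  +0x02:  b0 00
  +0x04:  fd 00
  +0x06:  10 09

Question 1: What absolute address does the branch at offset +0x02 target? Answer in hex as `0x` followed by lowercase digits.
0x841a

+0x02: b0 00 ⇒ word 0xb000 (big)
  top 4b → 0xb → jmp [J]
  [11:0] imm=0 = #0
  target = base 0x8416 + off 0x02 + 2 + imm 0 = 0x841a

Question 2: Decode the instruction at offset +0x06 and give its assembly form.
subi R0, #9

[06] 10 09 → 0x1009
  opcode bits[15:12]=0x1: subi/RI
  [11:10] rd=0 = R0
  [9:0] imm=9 = #9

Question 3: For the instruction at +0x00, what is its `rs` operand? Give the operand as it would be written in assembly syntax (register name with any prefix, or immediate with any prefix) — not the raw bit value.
R1

+0x00: ed 00 ⇒ word 0xed00 (big)
  top 4b → 0xe → shl [RR]
  rd@[11:10]=0x3 ⇒ R3
  rs@[9:8]=0x1 ⇒ R1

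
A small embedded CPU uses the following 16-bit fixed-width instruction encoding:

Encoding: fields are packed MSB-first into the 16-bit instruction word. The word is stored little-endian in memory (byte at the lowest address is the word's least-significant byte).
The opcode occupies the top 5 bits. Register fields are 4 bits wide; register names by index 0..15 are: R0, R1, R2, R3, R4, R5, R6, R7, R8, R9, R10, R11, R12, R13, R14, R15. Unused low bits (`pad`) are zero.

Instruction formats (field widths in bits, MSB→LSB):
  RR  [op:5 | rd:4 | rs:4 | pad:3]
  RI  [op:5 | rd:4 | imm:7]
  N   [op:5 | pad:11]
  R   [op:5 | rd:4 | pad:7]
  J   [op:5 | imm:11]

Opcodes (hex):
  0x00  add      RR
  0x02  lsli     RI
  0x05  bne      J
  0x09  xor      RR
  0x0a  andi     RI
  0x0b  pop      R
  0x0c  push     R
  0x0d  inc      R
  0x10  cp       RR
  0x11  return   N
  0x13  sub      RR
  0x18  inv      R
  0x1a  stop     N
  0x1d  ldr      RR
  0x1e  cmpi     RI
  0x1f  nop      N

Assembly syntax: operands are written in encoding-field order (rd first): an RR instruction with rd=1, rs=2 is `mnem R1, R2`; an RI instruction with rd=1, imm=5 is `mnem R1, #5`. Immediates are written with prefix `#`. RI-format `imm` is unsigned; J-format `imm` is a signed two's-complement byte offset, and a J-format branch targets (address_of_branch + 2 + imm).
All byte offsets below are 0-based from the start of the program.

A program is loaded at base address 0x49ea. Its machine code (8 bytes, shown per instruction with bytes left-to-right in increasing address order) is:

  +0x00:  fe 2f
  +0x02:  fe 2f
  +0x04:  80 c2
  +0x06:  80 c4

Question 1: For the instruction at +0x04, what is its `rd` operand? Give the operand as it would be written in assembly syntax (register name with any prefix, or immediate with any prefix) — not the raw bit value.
@+04  little-endian(80 c2) = 0xc280
  op=0xc280>>11=0x18 ⇒ inv (R)
  [10:7] rd=5 = R5

R5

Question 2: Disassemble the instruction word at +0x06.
off 0x06: read 80 c4 as little → 0xc480
  top 5b → 0x18 → inv [R]
  [10:7] rd=9 = R9

inv R9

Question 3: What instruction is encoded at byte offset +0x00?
bne #-2

[00] fe 2f → 0x2ffe
  op=0x2ffe>>11=0x5 ⇒ bne (J)
  imm: (w>>0)&0x7ff=0x7fe (s11→-2) → #-2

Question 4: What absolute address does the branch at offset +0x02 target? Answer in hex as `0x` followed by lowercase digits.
0x49ec

+0x02: fe 2f ⇒ word 0x2ffe (little)
  top 5b → 0x5 → bne [J]
  imm: (w>>0)&0x7ff=0x7fe (s11→-2) → #-2
  target = base 0x49ea + off 0x02 + 2 + imm -2 = 0x49ec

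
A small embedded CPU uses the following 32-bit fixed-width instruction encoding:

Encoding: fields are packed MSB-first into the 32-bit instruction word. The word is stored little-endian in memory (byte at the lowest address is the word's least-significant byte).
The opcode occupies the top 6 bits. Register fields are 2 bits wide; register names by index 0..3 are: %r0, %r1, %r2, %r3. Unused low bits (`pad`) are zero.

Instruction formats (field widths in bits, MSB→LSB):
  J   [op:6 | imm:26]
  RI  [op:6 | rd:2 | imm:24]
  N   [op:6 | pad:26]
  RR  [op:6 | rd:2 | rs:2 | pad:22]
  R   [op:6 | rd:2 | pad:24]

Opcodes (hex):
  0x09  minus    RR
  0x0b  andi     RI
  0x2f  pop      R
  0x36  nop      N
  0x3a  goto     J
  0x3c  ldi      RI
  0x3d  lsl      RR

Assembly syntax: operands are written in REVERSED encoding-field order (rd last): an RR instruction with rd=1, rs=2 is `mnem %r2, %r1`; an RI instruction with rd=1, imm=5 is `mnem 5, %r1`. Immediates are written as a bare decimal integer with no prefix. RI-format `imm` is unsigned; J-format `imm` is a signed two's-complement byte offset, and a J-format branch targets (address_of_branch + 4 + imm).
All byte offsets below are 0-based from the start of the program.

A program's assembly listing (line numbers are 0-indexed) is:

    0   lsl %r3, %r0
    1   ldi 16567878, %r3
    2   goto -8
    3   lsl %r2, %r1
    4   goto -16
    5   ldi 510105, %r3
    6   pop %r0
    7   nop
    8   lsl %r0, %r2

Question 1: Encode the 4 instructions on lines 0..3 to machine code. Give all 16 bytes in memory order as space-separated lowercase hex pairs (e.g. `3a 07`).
L0: lsl op=0x3d:6|rd=0:2|rs=3:2|pad=0:22 ⇒ 0xf4c00000 ⇒ little 00 00 c0 f4
L1: ldi op=0x3c:6|rd=3:2|imm=16567878:24 ⇒ 0xf3fcce46 ⇒ little 46 ce fc f3
L2: goto op=0x3a:6|imm=-8:26 ⇒ 0xebfffff8 ⇒ little f8 ff ff eb
L3: lsl op=0x3d:6|rd=1:2|rs=2:2|pad=0:22 ⇒ 0xf5800000 ⇒ little 00 00 80 f5

00 00 c0 f4 46 ce fc f3 f8 ff ff eb 00 00 80 f5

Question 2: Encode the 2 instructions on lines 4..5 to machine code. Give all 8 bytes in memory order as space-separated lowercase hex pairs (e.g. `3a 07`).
L4: goto op=0x3a:6|imm=-16:26 ⇒ 0xebfffff0 ⇒ little f0 ff ff eb
L5: ldi op=0x3c:6|rd=3:2|imm=510105:24 ⇒ 0xf307c899 ⇒ little 99 c8 07 f3

f0 ff ff eb 99 c8 07 f3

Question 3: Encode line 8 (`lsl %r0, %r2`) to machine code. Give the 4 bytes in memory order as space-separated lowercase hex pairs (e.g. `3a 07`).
L8: lsl op=0x3d:6|rd=2:2|rs=0:2|pad=0:22 ⇒ 0xf6000000 ⇒ little 00 00 00 f6

00 00 00 f6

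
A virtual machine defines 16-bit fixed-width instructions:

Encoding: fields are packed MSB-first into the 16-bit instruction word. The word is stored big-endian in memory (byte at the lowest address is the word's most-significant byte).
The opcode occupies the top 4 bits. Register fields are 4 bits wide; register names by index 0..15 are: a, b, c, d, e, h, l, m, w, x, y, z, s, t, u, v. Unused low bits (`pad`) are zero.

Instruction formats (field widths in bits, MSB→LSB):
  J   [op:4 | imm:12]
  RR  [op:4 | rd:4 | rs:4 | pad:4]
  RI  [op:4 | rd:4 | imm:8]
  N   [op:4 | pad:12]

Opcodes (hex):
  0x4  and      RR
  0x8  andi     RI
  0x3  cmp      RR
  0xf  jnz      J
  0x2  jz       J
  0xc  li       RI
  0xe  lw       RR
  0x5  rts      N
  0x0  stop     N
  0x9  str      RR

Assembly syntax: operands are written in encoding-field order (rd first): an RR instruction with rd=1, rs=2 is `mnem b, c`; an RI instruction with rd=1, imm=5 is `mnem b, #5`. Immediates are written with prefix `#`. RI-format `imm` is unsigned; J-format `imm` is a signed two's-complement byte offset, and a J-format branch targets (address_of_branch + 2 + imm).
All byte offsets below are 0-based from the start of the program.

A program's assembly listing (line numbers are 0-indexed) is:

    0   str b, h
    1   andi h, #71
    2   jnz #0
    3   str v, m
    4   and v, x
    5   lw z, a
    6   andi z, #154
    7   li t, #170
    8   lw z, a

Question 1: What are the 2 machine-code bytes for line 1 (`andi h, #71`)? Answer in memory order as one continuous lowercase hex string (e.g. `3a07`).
8547

L1: andi op=0x8:4|rd=5:4|imm=71:8 ⇒ 0x8547 ⇒ big 85 47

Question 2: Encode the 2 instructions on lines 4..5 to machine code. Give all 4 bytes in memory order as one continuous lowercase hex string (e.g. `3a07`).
4f90eb00

line 4 (and): pack op=0x4:4|rd=15:4|rs=9:4|pad=0:4 = 0x4f90; big→ 4f 90
line 5 (lw): pack op=0xe:4|rd=11:4|rs=0:4|pad=0:4 = 0xeb00; big→ eb 00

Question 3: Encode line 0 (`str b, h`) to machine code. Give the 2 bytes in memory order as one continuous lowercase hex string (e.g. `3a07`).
9150

line 0 (str): pack op=0x9:4|rd=1:4|rs=5:4|pad=0:4 = 0x9150; big→ 91 50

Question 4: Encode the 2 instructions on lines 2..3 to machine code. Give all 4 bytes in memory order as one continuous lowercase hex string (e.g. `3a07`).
f0009f70

2. jnz fields op=0xf:4|imm=0:12 → word f000h → f0 00
3. str fields op=0x9:4|rd=15:4|rs=7:4|pad=0:4 → word 9f70h → 9f 70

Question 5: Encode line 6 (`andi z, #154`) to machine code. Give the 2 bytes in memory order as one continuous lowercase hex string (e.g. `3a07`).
L6: andi op=0x8:4|rd=11:4|imm=154:8 ⇒ 0x8b9a ⇒ big 8b 9a

8b9a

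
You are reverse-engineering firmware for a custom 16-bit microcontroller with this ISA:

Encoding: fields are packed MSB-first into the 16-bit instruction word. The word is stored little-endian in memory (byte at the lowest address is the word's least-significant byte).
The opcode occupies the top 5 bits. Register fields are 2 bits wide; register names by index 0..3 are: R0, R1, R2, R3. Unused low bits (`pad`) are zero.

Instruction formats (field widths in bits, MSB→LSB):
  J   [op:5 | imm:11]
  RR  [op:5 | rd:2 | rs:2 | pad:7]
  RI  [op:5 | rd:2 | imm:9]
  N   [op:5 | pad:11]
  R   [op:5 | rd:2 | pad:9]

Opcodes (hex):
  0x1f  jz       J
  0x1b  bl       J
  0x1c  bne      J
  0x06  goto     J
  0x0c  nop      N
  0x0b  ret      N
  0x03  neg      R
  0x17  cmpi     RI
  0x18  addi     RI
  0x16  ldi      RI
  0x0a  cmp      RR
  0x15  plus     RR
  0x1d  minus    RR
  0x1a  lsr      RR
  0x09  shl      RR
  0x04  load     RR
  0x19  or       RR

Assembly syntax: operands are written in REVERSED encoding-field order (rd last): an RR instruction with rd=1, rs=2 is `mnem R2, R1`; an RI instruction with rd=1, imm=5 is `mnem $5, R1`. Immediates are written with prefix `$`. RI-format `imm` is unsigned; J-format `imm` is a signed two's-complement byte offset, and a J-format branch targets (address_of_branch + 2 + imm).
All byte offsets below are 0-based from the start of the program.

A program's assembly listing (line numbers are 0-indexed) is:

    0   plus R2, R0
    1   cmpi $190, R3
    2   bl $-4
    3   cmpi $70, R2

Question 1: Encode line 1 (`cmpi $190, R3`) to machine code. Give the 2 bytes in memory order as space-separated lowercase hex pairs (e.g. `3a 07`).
be be

L1: cmpi op=0x17:5|rd=3:2|imm=190:9 ⇒ 0xbebe ⇒ little be be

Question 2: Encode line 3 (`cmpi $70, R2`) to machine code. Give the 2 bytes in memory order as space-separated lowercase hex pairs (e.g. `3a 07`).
46 bc

L3: cmpi op=0x17:5|rd=2:2|imm=70:9 ⇒ 0xbc46 ⇒ little 46 bc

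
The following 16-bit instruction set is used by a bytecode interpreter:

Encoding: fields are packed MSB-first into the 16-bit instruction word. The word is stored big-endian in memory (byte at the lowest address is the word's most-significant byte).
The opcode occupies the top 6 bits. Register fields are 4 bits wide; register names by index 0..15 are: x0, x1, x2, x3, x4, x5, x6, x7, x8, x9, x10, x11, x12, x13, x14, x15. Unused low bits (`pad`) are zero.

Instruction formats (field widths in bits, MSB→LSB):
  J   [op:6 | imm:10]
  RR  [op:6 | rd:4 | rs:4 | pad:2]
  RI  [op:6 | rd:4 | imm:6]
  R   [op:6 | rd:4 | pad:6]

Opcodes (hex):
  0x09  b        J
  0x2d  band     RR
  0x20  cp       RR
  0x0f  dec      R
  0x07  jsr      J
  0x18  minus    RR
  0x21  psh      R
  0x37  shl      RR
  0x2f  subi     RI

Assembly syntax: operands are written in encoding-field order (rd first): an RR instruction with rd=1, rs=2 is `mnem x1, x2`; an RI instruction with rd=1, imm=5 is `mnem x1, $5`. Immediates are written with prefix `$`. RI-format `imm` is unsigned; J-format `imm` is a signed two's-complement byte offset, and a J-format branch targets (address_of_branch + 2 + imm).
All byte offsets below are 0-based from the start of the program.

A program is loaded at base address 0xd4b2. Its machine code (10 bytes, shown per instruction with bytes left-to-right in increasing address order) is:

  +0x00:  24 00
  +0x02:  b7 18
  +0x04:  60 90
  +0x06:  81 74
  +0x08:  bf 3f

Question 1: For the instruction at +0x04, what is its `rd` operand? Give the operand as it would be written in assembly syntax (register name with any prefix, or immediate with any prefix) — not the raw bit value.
x2

@+04  big-endian(60 90) = 0x6090
  opcode bits[15:10]=0x18: minus/RR
  rd@[9:6]=0x2 ⇒ x2
  rs@[5:2]=0x4 ⇒ x4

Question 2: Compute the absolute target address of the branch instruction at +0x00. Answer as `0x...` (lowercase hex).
0xd4b4

@+00  big-endian(24 00) = 0x2400
  op=0x2400>>10=0x9 ⇒ b (J)
  imm@[9:0]=0x0 ⇒ $0
  target = base 0xd4b2 + off 0x00 + 2 + imm 0 = 0xd4b4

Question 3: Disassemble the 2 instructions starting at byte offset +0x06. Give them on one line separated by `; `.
cp x5, x13; subi x12, $63

@+06  big-endian(81 74) = 0x8174
  opcode bits[15:10]=0x20: cp/RR
  [9:6] rd=5 = x5
  [5:2] rs=13 = x13
@+08  big-endian(bf 3f) = 0xbf3f
  opcode bits[15:10]=0x2f: subi/RI
  [9:6] rd=12 = x12
  [5:0] imm=63 = $63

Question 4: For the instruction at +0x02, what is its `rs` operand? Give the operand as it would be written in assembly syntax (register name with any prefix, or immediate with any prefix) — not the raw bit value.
x6

+0x02: b7 18 ⇒ word 0xb718 (big)
  top 6b → 0x2d → band [RR]
  [9:6] rd=12 = x12
  [5:2] rs=6 = x6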